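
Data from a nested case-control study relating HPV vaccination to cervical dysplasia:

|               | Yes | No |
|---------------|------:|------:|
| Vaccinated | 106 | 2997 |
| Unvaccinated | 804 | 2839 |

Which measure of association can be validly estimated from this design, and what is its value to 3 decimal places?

0.125

Cells: a = 106, b = 2997, c = 804, d = 2839.
This is a nested case-control study: participants were sampled on outcome status, so risks in the source population cannot be estimated directly — relative risk is not valid here. The odds ratio is the appropriate measure.
OR = (a·d)/(b·c) = (106 × 2839) / (2997 × 804) = 300934 / 2409588 = 0.12489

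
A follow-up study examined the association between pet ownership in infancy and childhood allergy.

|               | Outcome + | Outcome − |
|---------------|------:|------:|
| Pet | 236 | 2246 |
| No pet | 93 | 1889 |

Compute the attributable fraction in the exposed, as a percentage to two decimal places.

50.65

Cells: a = 236, b = 2246, c = 93, d = 1889.
Risk in exposed = 236/2482 = 0.09508; risk in unexposed = 93/1982 = 0.04692.
RR = 0.09508/0.04692 = 2.02643
AR% = (RR − 1)/RR × 100 = (2.02643 − 1)/2.02643 × 100 = 50.6521%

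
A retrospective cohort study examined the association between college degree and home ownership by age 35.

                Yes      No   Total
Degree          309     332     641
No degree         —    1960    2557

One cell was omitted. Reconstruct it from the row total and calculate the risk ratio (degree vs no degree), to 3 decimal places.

2.065

The missing cell is in the unexposed row: 2557 − 1960 = 597.
So a = 309, b = 332, c = 597, d = 1960.
RR = [a/(a+b)] / [c/(c+d)] = (309/641) / (597/2557) = 0.48206/0.23348 = 2.06470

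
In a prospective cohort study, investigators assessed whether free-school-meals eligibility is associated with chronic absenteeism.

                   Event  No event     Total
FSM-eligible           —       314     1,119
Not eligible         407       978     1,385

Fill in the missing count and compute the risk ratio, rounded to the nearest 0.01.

The missing cell is in the exposed row: 1119 − 314 = 805.
So a = 805, b = 314, c = 407, d = 978.
RR = [a/(a+b)] / [c/(c+d)] = (805/1119) / (407/1385) = 0.71939/0.29386 = 2.44805

2.45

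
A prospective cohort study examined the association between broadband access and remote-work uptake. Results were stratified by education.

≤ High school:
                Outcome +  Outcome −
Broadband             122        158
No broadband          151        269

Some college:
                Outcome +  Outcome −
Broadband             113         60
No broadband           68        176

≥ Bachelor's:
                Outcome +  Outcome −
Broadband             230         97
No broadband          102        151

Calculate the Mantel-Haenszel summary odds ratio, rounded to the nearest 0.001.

OR_MH = Σ(aᵢdᵢ/nᵢ) / Σ(bᵢcᵢ/nᵢ), where nᵢ is the stratum total.
Stratum 1 (≤ High school): n = 700; a·d/n = 122·269/700 = 46.8829; b·c/n = 158·151/700 = 34.0829
Stratum 2 (Some college): n = 417; a·d/n = 113·176/417 = 47.6930; b·c/n = 60·68/417 = 9.7842
Stratum 3 (≥ Bachelor's): n = 580; a·d/n = 230·151/580 = 59.8793; b·c/n = 97·102/580 = 17.0586
OR_MH = (46.8829 + 47.6930 + 59.8793) / (34.0829 + 9.7842 + 17.0586) = 154.4552 / 60.9257 = 2.53514

2.535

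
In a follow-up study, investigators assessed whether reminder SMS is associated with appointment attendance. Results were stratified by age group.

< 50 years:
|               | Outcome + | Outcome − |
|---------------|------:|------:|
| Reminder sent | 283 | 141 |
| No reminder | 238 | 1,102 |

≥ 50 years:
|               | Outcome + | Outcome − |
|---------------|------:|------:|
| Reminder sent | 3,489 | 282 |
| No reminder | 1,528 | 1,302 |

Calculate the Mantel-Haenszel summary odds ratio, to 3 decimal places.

OR_MH = Σ(aᵢdᵢ/nᵢ) / Σ(bᵢcᵢ/nᵢ), where nᵢ is the stratum total.
Stratum 1 (< 50 years): n = 1764; a·d/n = 283·1102/1764 = 176.7948; b·c/n = 141·238/1764 = 19.0238
Stratum 2 (≥ 50 years): n = 6601; a·d/n = 3489·1302/6601 = 688.1803; b·c/n = 282·1528/6601 = 65.2774
OR_MH = (176.7948 + 688.1803) / (19.0238 + 65.2774) = 864.9751 / 84.3012 = 10.26053

10.261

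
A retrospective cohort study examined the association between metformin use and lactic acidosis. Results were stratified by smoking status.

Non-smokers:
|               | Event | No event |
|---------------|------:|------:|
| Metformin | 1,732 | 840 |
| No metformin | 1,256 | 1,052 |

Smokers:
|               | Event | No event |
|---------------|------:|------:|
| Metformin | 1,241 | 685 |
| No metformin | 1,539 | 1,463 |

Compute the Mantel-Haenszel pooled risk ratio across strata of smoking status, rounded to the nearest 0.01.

RR_MH = Σ(aᵢ·n₀ᵢ/nᵢ) / Σ(cᵢ·n₁ᵢ/nᵢ), with n₁ᵢ = aᵢ+bᵢ (exposed), n₀ᵢ = cᵢ+dᵢ (unexposed), nᵢ = n₁ᵢ+n₀ᵢ.
Stratum 1 (Non-smokers): n₁ = 2572, n₀ = 2308, n = 4880; a·n₀/n = 1732·2308/4880 = 819.1508; c·n₁/n = 1256·2572/4880 = 661.9738
Stratum 2 (Smokers): n₁ = 1926, n₀ = 3002, n = 4928; a·n₀/n = 1241·3002/4928 = 755.9825; c·n₁/n = 1539·1926/4928 = 601.4842
RR_MH = (819.1508 + 755.9825) / (661.9738 + 601.4842) = 1575.1334 / 1263.4579 = 1.24668

1.25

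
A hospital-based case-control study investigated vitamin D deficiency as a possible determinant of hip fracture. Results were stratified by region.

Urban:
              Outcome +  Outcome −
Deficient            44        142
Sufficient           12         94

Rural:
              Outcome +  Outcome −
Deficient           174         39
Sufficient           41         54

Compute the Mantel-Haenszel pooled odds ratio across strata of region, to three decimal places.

OR_MH = Σ(aᵢdᵢ/nᵢ) / Σ(bᵢcᵢ/nᵢ), where nᵢ is the stratum total.
Stratum 1 (Urban): n = 292; a·d/n = 44·94/292 = 14.1644; b·c/n = 142·12/292 = 5.8356
Stratum 2 (Rural): n = 308; a·d/n = 174·54/308 = 30.5065; b·c/n = 39·41/308 = 5.1916
OR_MH = (14.1644 + 30.5065) / (5.8356 + 5.1916) = 44.6709 / 11.0272 = 4.05098

4.051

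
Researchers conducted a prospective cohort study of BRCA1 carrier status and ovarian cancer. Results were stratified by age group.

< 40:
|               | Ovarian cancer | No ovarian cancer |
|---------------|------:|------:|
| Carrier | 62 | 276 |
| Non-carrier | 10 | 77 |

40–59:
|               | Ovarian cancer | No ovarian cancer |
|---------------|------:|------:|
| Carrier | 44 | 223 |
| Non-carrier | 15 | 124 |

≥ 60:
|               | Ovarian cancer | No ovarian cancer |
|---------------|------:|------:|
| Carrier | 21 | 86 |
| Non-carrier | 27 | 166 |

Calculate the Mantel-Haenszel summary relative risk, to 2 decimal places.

1.50

RR_MH = Σ(aᵢ·n₀ᵢ/nᵢ) / Σ(cᵢ·n₁ᵢ/nᵢ), with n₁ᵢ = aᵢ+bᵢ (exposed), n₀ᵢ = cᵢ+dᵢ (unexposed), nᵢ = n₁ᵢ+n₀ᵢ.
Stratum 1 (< 40): n₁ = 338, n₀ = 87, n = 425; a·n₀/n = 62·87/425 = 12.6918; c·n₁/n = 10·338/425 = 7.9529
Stratum 2 (40–59): n₁ = 267, n₀ = 139, n = 406; a·n₀/n = 44·139/406 = 15.0640; c·n₁/n = 15·267/406 = 9.8645
Stratum 3 (≥ 60): n₁ = 107, n₀ = 193, n = 300; a·n₀/n = 21·193/300 = 13.5100; c·n₁/n = 27·107/300 = 9.6300
RR_MH = (12.6918 + 15.0640 + 13.5100) / (7.9529 + 9.8645 + 9.6300) = 41.2658 / 27.4475 = 1.50345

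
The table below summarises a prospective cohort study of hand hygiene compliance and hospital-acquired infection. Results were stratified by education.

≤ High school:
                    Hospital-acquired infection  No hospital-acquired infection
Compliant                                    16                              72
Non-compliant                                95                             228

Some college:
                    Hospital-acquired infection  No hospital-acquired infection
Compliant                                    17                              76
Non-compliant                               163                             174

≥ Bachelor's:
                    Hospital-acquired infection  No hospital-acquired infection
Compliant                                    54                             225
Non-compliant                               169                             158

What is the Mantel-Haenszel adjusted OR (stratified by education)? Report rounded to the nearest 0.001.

0.276

OR_MH = Σ(aᵢdᵢ/nᵢ) / Σ(bᵢcᵢ/nᵢ), where nᵢ is the stratum total.
Stratum 1 (≤ High school): n = 411; a·d/n = 16·228/411 = 8.8759; b·c/n = 72·95/411 = 16.6423
Stratum 2 (Some college): n = 430; a·d/n = 17·174/430 = 6.8791; b·c/n = 76·163/430 = 28.8093
Stratum 3 (≥ Bachelor's): n = 606; a·d/n = 54·158/606 = 14.0792; b·c/n = 225·169/606 = 62.7475
OR_MH = (8.8759 + 6.8791 + 14.0792) / (16.6423 + 28.8093 + 62.7475) = 29.8342 / 108.1992 = 0.27573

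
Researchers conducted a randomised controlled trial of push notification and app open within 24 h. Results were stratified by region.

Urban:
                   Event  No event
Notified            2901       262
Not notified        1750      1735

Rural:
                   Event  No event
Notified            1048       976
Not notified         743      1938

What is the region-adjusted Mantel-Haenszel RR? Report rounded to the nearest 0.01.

1.84

RR_MH = Σ(aᵢ·n₀ᵢ/nᵢ) / Σ(cᵢ·n₁ᵢ/nᵢ), with n₁ᵢ = aᵢ+bᵢ (exposed), n₀ᵢ = cᵢ+dᵢ (unexposed), nᵢ = n₁ᵢ+n₀ᵢ.
Stratum 1 (Urban): n₁ = 3163, n₀ = 3485, n = 6648; a·n₀/n = 2901·3485/6648 = 1520.7559; c·n₁/n = 1750·3163/6648 = 832.6188
Stratum 2 (Rural): n₁ = 2024, n₀ = 2681, n = 4705; a·n₀/n = 1048·2681/4705 = 597.1707; c·n₁/n = 743·2024/4705 = 319.6242
RR_MH = (1520.7559 + 597.1707) / (832.6188 + 319.6242) = 2117.9265 / 1152.2431 = 1.83809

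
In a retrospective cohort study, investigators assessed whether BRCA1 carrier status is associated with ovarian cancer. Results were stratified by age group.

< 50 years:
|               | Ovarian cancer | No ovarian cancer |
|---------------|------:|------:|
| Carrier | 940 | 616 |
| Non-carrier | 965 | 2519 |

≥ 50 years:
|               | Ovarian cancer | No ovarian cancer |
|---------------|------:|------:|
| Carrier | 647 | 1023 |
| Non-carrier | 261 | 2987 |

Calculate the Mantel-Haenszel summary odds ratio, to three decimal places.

OR_MH = Σ(aᵢdᵢ/nᵢ) / Σ(bᵢcᵢ/nᵢ), where nᵢ is the stratum total.
Stratum 1 (< 50 years): n = 5040; a·d/n = 940·2519/5040 = 469.8135; b·c/n = 616·965/5040 = 117.9444
Stratum 2 (≥ 50 years): n = 4918; a·d/n = 647·2987/4918 = 392.9624; b·c/n = 1023·261/4918 = 54.2910
OR_MH = (469.8135 + 392.9624) / (117.9444 + 54.2910) = 862.7759 / 172.2354 = 5.00928

5.009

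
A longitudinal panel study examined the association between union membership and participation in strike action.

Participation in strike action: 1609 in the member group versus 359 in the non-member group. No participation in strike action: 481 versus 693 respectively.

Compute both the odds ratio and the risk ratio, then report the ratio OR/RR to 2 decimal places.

2.86

From the description: a = 1609, b = 481, c = 359, d = 693.
OR = (1609·693)/(481·359) = 1115037/172679 = 6.45728
Risk in exposed = 1609/2090 = 0.76986; risk in unexposed = 359/1052 = 0.34125; RR = 2.25596
OR/RR = 6.45728 / 2.25596 = 2.86232
The outcome is not rare, so the OR lies further from 1 than the RR.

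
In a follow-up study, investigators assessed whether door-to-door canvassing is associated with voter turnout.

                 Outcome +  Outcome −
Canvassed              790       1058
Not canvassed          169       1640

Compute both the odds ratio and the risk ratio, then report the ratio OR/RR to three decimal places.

1.584

Cells: a = 790, b = 1058, c = 169, d = 1640.
OR = (790·1640)/(1058·169) = 1295600/178802 = 7.24600
Risk in exposed = 790/1848 = 0.42749; risk in unexposed = 169/1809 = 0.09342; RR = 4.57590
OR/RR = 7.24600 / 4.57590 = 1.58351
The outcome is not rare, so the OR lies further from 1 than the RR.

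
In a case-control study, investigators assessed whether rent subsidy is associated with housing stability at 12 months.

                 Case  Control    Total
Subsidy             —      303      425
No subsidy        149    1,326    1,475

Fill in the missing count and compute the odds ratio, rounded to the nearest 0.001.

3.583

The missing cell is in the exposed row: 425 − 303 = 122.
So a = 122, b = 303, c = 149, d = 1326.
OR = (a·d)/(b·c) = (122 × 1326) / (303 × 149) = 161772 / 45147 = 3.58323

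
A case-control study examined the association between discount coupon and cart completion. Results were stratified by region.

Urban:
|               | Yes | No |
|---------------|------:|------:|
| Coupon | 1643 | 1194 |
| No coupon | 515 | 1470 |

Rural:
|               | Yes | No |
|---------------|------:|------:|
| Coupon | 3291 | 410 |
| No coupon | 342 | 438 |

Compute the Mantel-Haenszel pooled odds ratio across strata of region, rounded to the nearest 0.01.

5.18

OR_MH = Σ(aᵢdᵢ/nᵢ) / Σ(bᵢcᵢ/nᵢ), where nᵢ is the stratum total.
Stratum 1 (Urban): n = 4822; a·d/n = 1643·1470/4822 = 500.8731; b·c/n = 1194·515/4822 = 127.5218
Stratum 2 (Rural): n = 4481; a·d/n = 3291·438/4481 = 321.6822; b·c/n = 410·342/4481 = 31.2921
OR_MH = (500.8731 + 321.6822) / (127.5218 + 31.2921) = 822.5553 / 158.8139 = 5.17937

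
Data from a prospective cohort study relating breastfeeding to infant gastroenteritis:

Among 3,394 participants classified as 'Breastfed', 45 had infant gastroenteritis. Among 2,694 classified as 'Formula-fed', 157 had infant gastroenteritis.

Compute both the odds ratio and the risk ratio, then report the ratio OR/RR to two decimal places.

0.95

From the description: a = 45, b = 3349, c = 157, d = 2537.
OR = (45·2537)/(3349·157) = 114165/525793 = 0.21713
Risk in exposed = 45/3394 = 0.01326; risk in unexposed = 157/2694 = 0.05828; RR = 0.22751
OR/RR = 0.21713 / 0.22751 = 0.95438
The outcome is rare in both groups, so OR ≈ RR (ratio near 1).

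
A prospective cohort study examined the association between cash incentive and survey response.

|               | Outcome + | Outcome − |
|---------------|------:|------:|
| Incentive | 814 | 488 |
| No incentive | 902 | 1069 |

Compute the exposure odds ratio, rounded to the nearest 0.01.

1.98

Cells: a = 814, b = 488, c = 902, d = 1069.
OR = (a·d)/(b·c) = (814 × 1069) / (488 × 902) = 870166 / 440176 = 1.97686
The odds of survey response are about 1.98 times as high in the incentive group.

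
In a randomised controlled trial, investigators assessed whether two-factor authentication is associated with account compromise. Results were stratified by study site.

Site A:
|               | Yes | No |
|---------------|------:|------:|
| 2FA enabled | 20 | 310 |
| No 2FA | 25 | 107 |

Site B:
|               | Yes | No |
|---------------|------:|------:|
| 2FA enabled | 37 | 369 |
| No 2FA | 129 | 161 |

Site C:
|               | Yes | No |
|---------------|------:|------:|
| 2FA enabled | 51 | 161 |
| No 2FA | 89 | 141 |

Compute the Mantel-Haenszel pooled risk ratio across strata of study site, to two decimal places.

0.35

RR_MH = Σ(aᵢ·n₀ᵢ/nᵢ) / Σ(cᵢ·n₁ᵢ/nᵢ), with n₁ᵢ = aᵢ+bᵢ (exposed), n₀ᵢ = cᵢ+dᵢ (unexposed), nᵢ = n₁ᵢ+n₀ᵢ.
Stratum 1 (Site A): n₁ = 330, n₀ = 132, n = 462; a·n₀/n = 20·132/462 = 5.7143; c·n₁/n = 25·330/462 = 17.8571
Stratum 2 (Site B): n₁ = 406, n₀ = 290, n = 696; a·n₀/n = 37·290/696 = 15.4167; c·n₁/n = 129·406/696 = 75.2500
Stratum 3 (Site C): n₁ = 212, n₀ = 230, n = 442; a·n₀/n = 51·230/442 = 26.5385; c·n₁/n = 89·212/442 = 42.6878
RR_MH = (5.7143 + 15.4167 + 26.5385) / (17.8571 + 75.2500 + 42.6878) = 47.6694 / 135.7949 = 0.35104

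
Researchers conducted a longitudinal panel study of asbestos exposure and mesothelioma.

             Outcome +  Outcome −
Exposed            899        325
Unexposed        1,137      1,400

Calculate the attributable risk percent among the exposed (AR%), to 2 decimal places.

38.98

Cells: a = 899, b = 325, c = 1137, d = 1400.
Risk in exposed = 899/1224 = 0.73448; risk in unexposed = 1137/2537 = 0.44817.
RR = 0.73448/0.44817 = 1.63885
AR% = (RR − 1)/RR × 100 = (1.63885 − 1)/1.63885 × 100 = 38.9815%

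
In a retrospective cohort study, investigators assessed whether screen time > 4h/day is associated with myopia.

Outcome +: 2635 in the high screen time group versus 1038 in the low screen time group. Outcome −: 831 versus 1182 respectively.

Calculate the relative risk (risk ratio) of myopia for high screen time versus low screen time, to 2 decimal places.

1.63

From the description: a = 2635, b = 831, c = 1038, d = 1182.
Risk in exposed = 2635/3466 = 0.76024; risk in unexposed = 1038/2220 = 0.46757.
RR = 0.76024 / 0.46757 = 1.62595
The risk among the exposed is 1.63 times that among the unexposed.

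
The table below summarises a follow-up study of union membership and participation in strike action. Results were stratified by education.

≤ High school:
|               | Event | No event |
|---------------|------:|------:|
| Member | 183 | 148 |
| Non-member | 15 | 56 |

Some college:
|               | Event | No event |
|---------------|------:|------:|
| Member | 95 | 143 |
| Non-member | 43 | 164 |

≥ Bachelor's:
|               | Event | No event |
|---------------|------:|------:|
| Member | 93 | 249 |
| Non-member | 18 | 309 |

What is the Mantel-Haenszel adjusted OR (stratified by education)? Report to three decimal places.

3.973

OR_MH = Σ(aᵢdᵢ/nᵢ) / Σ(bᵢcᵢ/nᵢ), where nᵢ is the stratum total.
Stratum 1 (≤ High school): n = 402; a·d/n = 183·56/402 = 25.4925; b·c/n = 148·15/402 = 5.5224
Stratum 2 (Some college): n = 445; a·d/n = 95·164/445 = 35.0112; b·c/n = 143·43/445 = 13.8180
Stratum 3 (≥ Bachelor's): n = 669; a·d/n = 93·309/669 = 42.9552; b·c/n = 249·18/669 = 6.6996
OR_MH = (25.4925 + 35.0112 + 42.9552) / (5.5224 + 13.8180 + 6.6996) = 103.4589 / 26.0399 = 3.97309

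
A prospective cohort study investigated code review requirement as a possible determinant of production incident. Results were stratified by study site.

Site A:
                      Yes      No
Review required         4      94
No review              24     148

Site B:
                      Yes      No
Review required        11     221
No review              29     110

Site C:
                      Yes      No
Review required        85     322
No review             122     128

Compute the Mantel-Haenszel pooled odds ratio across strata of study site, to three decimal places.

0.258

OR_MH = Σ(aᵢdᵢ/nᵢ) / Σ(bᵢcᵢ/nᵢ), where nᵢ is the stratum total.
Stratum 1 (Site A): n = 270; a·d/n = 4·148/270 = 2.1926; b·c/n = 94·24/270 = 8.3556
Stratum 2 (Site B): n = 371; a·d/n = 11·110/371 = 3.2615; b·c/n = 221·29/371 = 17.2749
Stratum 3 (Site C): n = 657; a·d/n = 85·128/657 = 16.5601; b·c/n = 322·122/657 = 59.7930
OR_MH = (2.1926 + 3.2615 + 16.5601) / (8.3556 + 17.2749 + 59.7930) = 22.0142 / 85.4235 = 0.25771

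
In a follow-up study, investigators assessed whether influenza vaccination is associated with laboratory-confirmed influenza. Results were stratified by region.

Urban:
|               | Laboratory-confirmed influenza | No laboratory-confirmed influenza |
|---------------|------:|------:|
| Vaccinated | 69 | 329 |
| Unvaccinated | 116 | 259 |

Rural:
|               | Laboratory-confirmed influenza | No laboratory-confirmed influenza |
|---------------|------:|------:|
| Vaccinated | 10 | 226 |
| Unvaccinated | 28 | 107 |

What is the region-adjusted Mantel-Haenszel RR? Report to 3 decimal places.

RR_MH = Σ(aᵢ·n₀ᵢ/nᵢ) / Σ(cᵢ·n₁ᵢ/nᵢ), with n₁ᵢ = aᵢ+bᵢ (exposed), n₀ᵢ = cᵢ+dᵢ (unexposed), nᵢ = n₁ᵢ+n₀ᵢ.
Stratum 1 (Urban): n₁ = 398, n₀ = 375, n = 773; a·n₀/n = 69·375/773 = 33.4735; c·n₁/n = 116·398/773 = 59.7257
Stratum 2 (Rural): n₁ = 236, n₀ = 135, n = 371; a·n₀/n = 10·135/371 = 3.6388; c·n₁/n = 28·236/371 = 17.8113
RR_MH = (33.4735 + 3.6388) / (59.7257 + 17.8113) = 37.1123 / 77.5371 = 0.47864

0.479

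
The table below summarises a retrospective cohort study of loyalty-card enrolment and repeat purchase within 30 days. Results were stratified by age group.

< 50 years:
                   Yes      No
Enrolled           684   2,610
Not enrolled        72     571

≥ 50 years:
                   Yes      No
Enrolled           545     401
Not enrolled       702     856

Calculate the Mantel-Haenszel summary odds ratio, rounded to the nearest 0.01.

1.78

OR_MH = Σ(aᵢdᵢ/nᵢ) / Σ(bᵢcᵢ/nᵢ), where nᵢ is the stratum total.
Stratum 1 (< 50 years): n = 3937; a·d/n = 684·571/3937 = 99.2035; b·c/n = 2610·72/3937 = 47.7318
Stratum 2 (≥ 50 years): n = 2504; a·d/n = 545·856/2504 = 186.3099; b·c/n = 401·702/2504 = 112.4209
OR_MH = (99.2035 + 186.3099) / (47.7318 + 112.4209) = 285.5134 / 160.1527 = 1.78276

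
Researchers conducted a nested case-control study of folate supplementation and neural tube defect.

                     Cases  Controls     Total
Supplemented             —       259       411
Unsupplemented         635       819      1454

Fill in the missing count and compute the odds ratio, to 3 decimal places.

0.757

The missing cell is in the exposed row: 411 − 259 = 152.
So a = 152, b = 259, c = 635, d = 819.
OR = (a·d)/(b·c) = (152 × 819) / (259 × 635) = 124488 / 164465 = 0.75693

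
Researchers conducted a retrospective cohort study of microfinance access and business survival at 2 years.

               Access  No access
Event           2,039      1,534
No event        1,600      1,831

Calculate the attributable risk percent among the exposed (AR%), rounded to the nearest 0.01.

Reading the table with exposure as columns: a = 2039 (Access, case), b = 1600 (Access, non-case), c = 1534 (No access, case), d = 1831.
Risk in exposed = 2039/3639 = 0.56032; risk in unexposed = 1534/3365 = 0.45587.
RR = 0.56032/0.45587 = 1.22912
AR% = (RR − 1)/RR × 100 = (1.22912 − 1)/1.22912 × 100 = 18.6411%

18.64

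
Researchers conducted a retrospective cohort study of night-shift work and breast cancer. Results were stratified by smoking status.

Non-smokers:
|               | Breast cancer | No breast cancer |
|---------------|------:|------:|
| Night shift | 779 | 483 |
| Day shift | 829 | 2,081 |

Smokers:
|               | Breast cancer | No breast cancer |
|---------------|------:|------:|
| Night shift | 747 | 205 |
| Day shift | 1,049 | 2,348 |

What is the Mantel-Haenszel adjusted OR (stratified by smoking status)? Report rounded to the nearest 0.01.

OR_MH = Σ(aᵢdᵢ/nᵢ) / Σ(bᵢcᵢ/nᵢ), where nᵢ is the stratum total.
Stratum 1 (Non-smokers): n = 4172; a·d/n = 779·2081/4172 = 388.5664; b·c/n = 483·829/4172 = 95.9748
Stratum 2 (Smokers): n = 4349; a·d/n = 747·2348/4349 = 403.3010; b·c/n = 205·1049/4349 = 49.4470
OR_MH = (388.5664 + 403.3010) / (95.9748 + 49.4470) = 791.8674 / 145.4218 = 5.44531

5.45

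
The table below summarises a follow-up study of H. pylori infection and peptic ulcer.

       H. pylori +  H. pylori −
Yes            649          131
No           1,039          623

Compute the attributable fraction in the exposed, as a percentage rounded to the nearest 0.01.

54.81

Reading the table with exposure as columns: a = 649 (H. pylori +, case), b = 1039 (H. pylori +, non-case), c = 131 (H. pylori −, case), d = 623.
Risk in exposed = 649/1688 = 0.38448; risk in unexposed = 131/754 = 0.17374.
RR = 0.38448/0.17374 = 2.21295
AR% = (RR − 1)/RR × 100 = (2.21295 − 1)/2.21295 × 100 = 54.8115%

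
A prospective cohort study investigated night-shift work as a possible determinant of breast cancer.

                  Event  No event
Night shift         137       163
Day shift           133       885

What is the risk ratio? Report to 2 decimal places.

Cells: a = 137, b = 163, c = 133, d = 885.
Risk in exposed = 137/300 = 0.45667; risk in unexposed = 133/1018 = 0.13065.
RR = 0.45667 / 0.13065 = 3.49539
The risk among the exposed is 3.50 times that among the unexposed.

3.50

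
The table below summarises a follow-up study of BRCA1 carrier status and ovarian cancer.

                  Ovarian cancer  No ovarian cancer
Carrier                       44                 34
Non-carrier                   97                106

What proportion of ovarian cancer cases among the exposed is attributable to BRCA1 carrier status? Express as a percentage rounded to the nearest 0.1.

15.3

Cells: a = 44, b = 34, c = 97, d = 106.
Risk in exposed = 44/78 = 0.56410; risk in unexposed = 97/203 = 0.47783.
RR = 0.56410/0.47783 = 1.18054
AR% = (RR − 1)/RR × 100 = (1.18054 − 1)/1.18054 × 100 = 15.2933%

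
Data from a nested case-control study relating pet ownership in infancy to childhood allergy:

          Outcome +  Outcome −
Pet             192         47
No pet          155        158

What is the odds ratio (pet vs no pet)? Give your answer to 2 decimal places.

Cells: a = 192, b = 47, c = 155, d = 158.
OR = (a·d)/(b·c) = (192 × 158) / (47 × 155) = 30336 / 7285 = 4.16417
The odds of childhood allergy are about 4.16 times as high in the pet group.

4.16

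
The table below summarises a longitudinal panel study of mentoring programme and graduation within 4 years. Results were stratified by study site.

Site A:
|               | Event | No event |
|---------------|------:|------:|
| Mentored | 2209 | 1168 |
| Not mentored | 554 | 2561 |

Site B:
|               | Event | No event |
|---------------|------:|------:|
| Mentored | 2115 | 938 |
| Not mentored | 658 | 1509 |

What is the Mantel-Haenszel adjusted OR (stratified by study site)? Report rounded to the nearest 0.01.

6.80

OR_MH = Σ(aᵢdᵢ/nᵢ) / Σ(bᵢcᵢ/nᵢ), where nᵢ is the stratum total.
Stratum 1 (Site A): n = 6492; a·d/n = 2209·2561/6492 = 871.4185; b·c/n = 1168·554/6492 = 99.6722
Stratum 2 (Site B): n = 5220; a·d/n = 2115·1509/5220 = 611.4052; b·c/n = 938·658/5220 = 118.2383
OR_MH = (871.4185 + 611.4052) / (99.6722 + 118.2383) = 1482.8237 / 217.9105 = 6.80474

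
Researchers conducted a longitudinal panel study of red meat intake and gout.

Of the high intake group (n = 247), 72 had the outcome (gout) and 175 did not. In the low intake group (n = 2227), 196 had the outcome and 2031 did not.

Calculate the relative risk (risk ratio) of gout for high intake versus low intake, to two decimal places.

From the description: a = 72, b = 175, c = 196, d = 2031.
Risk in exposed = 72/247 = 0.29150; risk in unexposed = 196/2227 = 0.08801.
RR = 0.29150 / 0.08801 = 3.31207
The risk among the exposed is 3.31 times that among the unexposed.

3.31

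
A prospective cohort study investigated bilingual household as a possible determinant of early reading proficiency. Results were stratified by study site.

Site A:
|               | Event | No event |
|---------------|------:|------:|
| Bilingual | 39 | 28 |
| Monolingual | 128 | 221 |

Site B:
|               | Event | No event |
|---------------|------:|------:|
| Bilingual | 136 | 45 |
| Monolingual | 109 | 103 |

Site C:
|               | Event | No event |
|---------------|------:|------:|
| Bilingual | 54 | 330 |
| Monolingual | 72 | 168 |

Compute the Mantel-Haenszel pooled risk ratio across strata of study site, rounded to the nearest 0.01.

RR_MH = Σ(aᵢ·n₀ᵢ/nᵢ) / Σ(cᵢ·n₁ᵢ/nᵢ), with n₁ᵢ = aᵢ+bᵢ (exposed), n₀ᵢ = cᵢ+dᵢ (unexposed), nᵢ = n₁ᵢ+n₀ᵢ.
Stratum 1 (Site A): n₁ = 67, n₀ = 349, n = 416; a·n₀/n = 39·349/416 = 32.7188; c·n₁/n = 128·67/416 = 20.6154
Stratum 2 (Site B): n₁ = 181, n₀ = 212, n = 393; a·n₀/n = 136·212/393 = 73.3639; c·n₁/n = 109·181/393 = 50.2010
Stratum 3 (Site C): n₁ = 384, n₀ = 240, n = 624; a·n₀/n = 54·240/624 = 20.7692; c·n₁/n = 72·384/624 = 44.3077
RR_MH = (32.7188 + 73.3639 + 20.7692) / (20.6154 + 50.2010 + 44.3077) = 126.8518 / 115.1241 = 1.10187

1.10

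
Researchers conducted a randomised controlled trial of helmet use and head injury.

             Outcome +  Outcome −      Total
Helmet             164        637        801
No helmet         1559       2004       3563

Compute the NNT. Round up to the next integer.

Risk in treated group = 164/801 = 0.20474; risk in control = 1559/3563 = 0.43755.
Absolute risk reduction = 0.43755 − 0.20474 = 0.23281
NNT = 1 / ARR = 1 / 0.23281 = 4.295 → round up → 5

5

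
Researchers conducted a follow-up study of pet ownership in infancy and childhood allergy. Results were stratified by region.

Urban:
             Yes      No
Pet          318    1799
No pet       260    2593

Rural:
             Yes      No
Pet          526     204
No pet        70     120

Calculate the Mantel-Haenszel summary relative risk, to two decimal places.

1.75

RR_MH = Σ(aᵢ·n₀ᵢ/nᵢ) / Σ(cᵢ·n₁ᵢ/nᵢ), with n₁ᵢ = aᵢ+bᵢ (exposed), n₀ᵢ = cᵢ+dᵢ (unexposed), nᵢ = n₁ᵢ+n₀ᵢ.
Stratum 1 (Urban): n₁ = 2117, n₀ = 2853, n = 4970; a·n₀/n = 318·2853/4970 = 182.5461; c·n₁/n = 260·2117/4970 = 110.7485
Stratum 2 (Rural): n₁ = 730, n₀ = 190, n = 920; a·n₀/n = 526·190/920 = 108.6304; c·n₁/n = 70·730/920 = 55.5435
RR_MH = (182.5461 + 108.6304) / (110.7485 + 55.5435) = 291.1765 / 166.2920 = 1.75100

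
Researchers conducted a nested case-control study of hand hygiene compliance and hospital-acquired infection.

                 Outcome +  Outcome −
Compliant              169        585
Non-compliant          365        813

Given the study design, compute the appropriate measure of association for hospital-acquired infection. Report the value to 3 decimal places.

0.643

Cells: a = 169, b = 585, c = 365, d = 813.
This is a nested case-control study: participants were sampled on outcome status, so risks in the source population cannot be estimated directly — relative risk is not valid here. The odds ratio is the appropriate measure.
OR = (a·d)/(b·c) = (169 × 813) / (585 × 365) = 137397 / 213525 = 0.64347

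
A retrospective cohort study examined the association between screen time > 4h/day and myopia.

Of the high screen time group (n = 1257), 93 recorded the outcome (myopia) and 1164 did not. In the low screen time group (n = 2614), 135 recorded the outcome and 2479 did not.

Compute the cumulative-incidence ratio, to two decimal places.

1.43

From the description: a = 93, b = 1164, c = 135, d = 2479.
Risk in exposed = 93/1257 = 0.07399; risk in unexposed = 135/2614 = 0.05164.
RR = 0.07399 / 0.05164 = 1.43258
The risk among the exposed is 1.43 times that among the unexposed.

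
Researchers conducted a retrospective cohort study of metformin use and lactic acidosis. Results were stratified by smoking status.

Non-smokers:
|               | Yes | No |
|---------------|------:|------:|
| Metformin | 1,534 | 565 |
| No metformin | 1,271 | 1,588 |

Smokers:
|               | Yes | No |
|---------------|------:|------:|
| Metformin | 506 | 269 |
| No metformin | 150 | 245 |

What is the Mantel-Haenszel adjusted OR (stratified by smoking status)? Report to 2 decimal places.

3.33

OR_MH = Σ(aᵢdᵢ/nᵢ) / Σ(bᵢcᵢ/nᵢ), where nᵢ is the stratum total.
Stratum 1 (Non-smokers): n = 4958; a·d/n = 1534·1588/4958 = 491.3255; b·c/n = 565·1271/4958 = 144.8397
Stratum 2 (Smokers): n = 1170; a·d/n = 506·245/1170 = 105.9573; b·c/n = 269·150/1170 = 34.4872
OR_MH = (491.3255 + 105.9573) / (144.8397 + 34.4872) = 597.2828 / 179.3268 = 3.33069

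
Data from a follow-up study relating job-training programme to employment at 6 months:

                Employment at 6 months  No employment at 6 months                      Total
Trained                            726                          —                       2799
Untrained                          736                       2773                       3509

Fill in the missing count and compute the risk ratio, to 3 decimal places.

1.237

The missing cell is in the exposed row: 2799 − 726 = 2073.
So a = 726, b = 2073, c = 736, d = 2773.
RR = [a/(a+b)] / [c/(c+d)] = (726/2799) / (736/3509) = 0.25938/0.20975 = 1.23663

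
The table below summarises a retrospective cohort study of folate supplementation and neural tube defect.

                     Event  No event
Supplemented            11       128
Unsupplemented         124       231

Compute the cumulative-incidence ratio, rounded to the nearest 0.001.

Cells: a = 11, b = 128, c = 124, d = 231.
Risk in exposed = 11/139 = 0.07914; risk in unexposed = 124/355 = 0.34930.
RR = 0.07914 / 0.34930 = 0.22656
The risk is 77% lower among the exposed than among the unexposed.

0.227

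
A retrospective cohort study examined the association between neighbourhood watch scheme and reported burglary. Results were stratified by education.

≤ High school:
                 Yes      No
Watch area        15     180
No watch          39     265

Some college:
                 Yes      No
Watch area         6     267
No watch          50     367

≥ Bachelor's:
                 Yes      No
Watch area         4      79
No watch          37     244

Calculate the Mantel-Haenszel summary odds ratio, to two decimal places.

OR_MH = Σ(aᵢdᵢ/nᵢ) / Σ(bᵢcᵢ/nᵢ), where nᵢ is the stratum total.
Stratum 1 (≤ High school): n = 499; a·d/n = 15·265/499 = 7.9659; b·c/n = 180·39/499 = 14.0681
Stratum 2 (Some college): n = 690; a·d/n = 6·367/690 = 3.1913; b·c/n = 267·50/690 = 19.3478
Stratum 3 (≥ Bachelor's): n = 364; a·d/n = 4·244/364 = 2.6813; b·c/n = 79·37/364 = 8.0302
OR_MH = (7.9659 + 3.1913 + 2.6813) / (14.0681 + 19.3478 + 8.0302) = 13.8386 / 41.4462 = 0.33389

0.33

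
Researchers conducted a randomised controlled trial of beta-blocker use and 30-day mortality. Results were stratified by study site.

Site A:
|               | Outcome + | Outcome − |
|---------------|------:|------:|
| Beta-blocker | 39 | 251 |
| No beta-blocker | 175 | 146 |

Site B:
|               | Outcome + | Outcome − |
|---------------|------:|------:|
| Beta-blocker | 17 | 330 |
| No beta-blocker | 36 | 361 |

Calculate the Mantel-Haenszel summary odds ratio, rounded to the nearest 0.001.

OR_MH = Σ(aᵢdᵢ/nᵢ) / Σ(bᵢcᵢ/nᵢ), where nᵢ is the stratum total.
Stratum 1 (Site A): n = 611; a·d/n = 39·146/611 = 9.3191; b·c/n = 251·175/611 = 71.8903
Stratum 2 (Site B): n = 744; a·d/n = 17·361/744 = 8.2487; b·c/n = 330·36/744 = 15.9677
OR_MH = (9.3191 + 8.2487) / (71.8903 + 15.9677) = 17.5678 / 87.8581 = 0.19996

0.200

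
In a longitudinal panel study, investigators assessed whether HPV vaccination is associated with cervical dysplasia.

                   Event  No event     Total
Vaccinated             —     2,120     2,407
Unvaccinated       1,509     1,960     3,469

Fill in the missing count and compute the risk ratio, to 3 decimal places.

The missing cell is in the exposed row: 2407 − 2120 = 287.
So a = 287, b = 2120, c = 1509, d = 1960.
RR = [a/(a+b)] / [c/(c+d)] = (287/2407) / (1509/3469) = 0.11924/0.43500 = 0.27411

0.274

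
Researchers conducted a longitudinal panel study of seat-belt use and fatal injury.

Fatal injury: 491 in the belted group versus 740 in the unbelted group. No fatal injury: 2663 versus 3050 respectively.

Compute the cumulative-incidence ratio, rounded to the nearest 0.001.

0.797

From the description: a = 491, b = 2663, c = 740, d = 3050.
Risk in exposed = 491/3154 = 0.15568; risk in unexposed = 740/3790 = 0.19525.
RR = 0.15568 / 0.19525 = 0.79731
The risk is 20% lower among the exposed than among the unexposed.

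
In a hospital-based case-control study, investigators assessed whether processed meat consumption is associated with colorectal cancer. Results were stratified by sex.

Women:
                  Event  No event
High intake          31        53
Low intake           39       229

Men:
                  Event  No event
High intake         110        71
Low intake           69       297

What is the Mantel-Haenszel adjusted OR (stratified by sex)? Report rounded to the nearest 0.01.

OR_MH = Σ(aᵢdᵢ/nᵢ) / Σ(bᵢcᵢ/nᵢ), where nᵢ is the stratum total.
Stratum 1 (Women): n = 352; a·d/n = 31·229/352 = 20.1676; b·c/n = 53·39/352 = 5.8722
Stratum 2 (Men): n = 547; a·d/n = 110·297/547 = 59.7258; b·c/n = 71·69/547 = 8.9561
OR_MH = (20.1676 + 59.7258) / (5.8722 + 8.9561) = 79.8934 / 14.8283 = 5.38791

5.39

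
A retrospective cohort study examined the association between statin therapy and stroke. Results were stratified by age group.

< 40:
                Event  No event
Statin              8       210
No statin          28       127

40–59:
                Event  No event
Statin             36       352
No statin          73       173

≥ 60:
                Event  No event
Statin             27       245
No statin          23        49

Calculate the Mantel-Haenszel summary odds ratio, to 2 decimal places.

OR_MH = Σ(aᵢdᵢ/nᵢ) / Σ(bᵢcᵢ/nᵢ), where nᵢ is the stratum total.
Stratum 1 (< 40): n = 373; a·d/n = 8·127/373 = 2.7239; b·c/n = 210·28/373 = 15.7641
Stratum 2 (40–59): n = 634; a·d/n = 36·173/634 = 9.8233; b·c/n = 352·73/634 = 40.5300
Stratum 3 (≥ 60): n = 344; a·d/n = 27·49/344 = 3.8459; b·c/n = 245·23/344 = 16.3808
OR_MH = (2.7239 + 9.8233 + 3.8459) / (15.7641 + 40.5300 + 16.3808) = 16.3931 / 72.6749 = 0.22557

0.23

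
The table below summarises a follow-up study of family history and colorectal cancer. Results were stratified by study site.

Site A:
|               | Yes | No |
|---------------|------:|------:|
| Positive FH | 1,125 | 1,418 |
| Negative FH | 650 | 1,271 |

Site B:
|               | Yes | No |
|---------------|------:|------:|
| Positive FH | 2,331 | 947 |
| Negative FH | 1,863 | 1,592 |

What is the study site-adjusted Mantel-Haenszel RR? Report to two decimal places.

1.32

RR_MH = Σ(aᵢ·n₀ᵢ/nᵢ) / Σ(cᵢ·n₁ᵢ/nᵢ), with n₁ᵢ = aᵢ+bᵢ (exposed), n₀ᵢ = cᵢ+dᵢ (unexposed), nᵢ = n₁ᵢ+n₀ᵢ.
Stratum 1 (Site A): n₁ = 2543, n₀ = 1921, n = 4464; a·n₀/n = 1125·1921/4464 = 484.1230; c·n₁/n = 650·2543/4464 = 370.2845
Stratum 2 (Site B): n₁ = 3278, n₀ = 3455, n = 6733; a·n₀/n = 2331·3455/6733 = 1196.1392; c·n₁/n = 1863·3278/6733 = 907.0123
RR_MH = (484.1230 + 1196.1392) / (370.2845 + 907.0123) = 1680.2621 / 1277.2968 = 1.31548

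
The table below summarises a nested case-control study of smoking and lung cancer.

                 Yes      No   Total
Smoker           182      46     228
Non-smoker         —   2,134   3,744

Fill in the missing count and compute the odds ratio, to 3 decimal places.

The missing cell is in the unexposed row: 3744 − 2134 = 1610.
So a = 182, b = 46, c = 1610, d = 2134.
OR = (a·d)/(b·c) = (182 × 2134) / (46 × 1610) = 388388 / 74060 = 5.24423

5.244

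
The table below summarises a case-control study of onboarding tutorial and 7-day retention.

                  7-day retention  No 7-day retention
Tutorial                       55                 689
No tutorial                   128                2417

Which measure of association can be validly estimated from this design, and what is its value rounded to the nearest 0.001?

Cells: a = 55, b = 689, c = 128, d = 2417.
This is a case-control study: participants were sampled on outcome status, so risks in the source population cannot be estimated directly — relative risk is not valid here. The odds ratio is the appropriate measure.
OR = (a·d)/(b·c) = (55 × 2417) / (689 × 128) = 132935 / 88192 = 1.50734

1.507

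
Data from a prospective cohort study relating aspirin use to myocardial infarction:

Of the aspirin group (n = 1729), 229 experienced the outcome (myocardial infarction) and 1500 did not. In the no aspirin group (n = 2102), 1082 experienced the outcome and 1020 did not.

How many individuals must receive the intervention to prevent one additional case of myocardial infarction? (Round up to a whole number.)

3

Risk in treated group = 229/1729 = 0.13245; risk in control = 1082/2102 = 0.51475.
Absolute risk reduction = 0.51475 − 0.13245 = 0.38230
NNT = 1 / ARR = 1 / 0.38230 = 2.616 → round up → 3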